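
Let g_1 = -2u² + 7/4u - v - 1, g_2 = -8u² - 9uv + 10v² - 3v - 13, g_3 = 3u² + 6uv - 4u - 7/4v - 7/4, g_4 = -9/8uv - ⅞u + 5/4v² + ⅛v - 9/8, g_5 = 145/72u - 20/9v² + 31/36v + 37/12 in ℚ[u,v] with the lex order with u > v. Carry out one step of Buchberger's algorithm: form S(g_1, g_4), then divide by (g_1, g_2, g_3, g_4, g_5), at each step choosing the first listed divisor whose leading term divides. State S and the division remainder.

lcm(LM(g_1), LM(g_4)) = u²v.
S = (lcm/LT(g_1))·g_1 − (lcm/LT(g_4))·g_4 = -7/9u² + 10/9uv² - 55/72uv - u + ½v² + ½v.
Reduce S modulo (g_1, g_2, g_3, g_4, g_5) in that order:
  leading term u²: subtract (7/18)·g_1 from -7/9u² + 10/9uv² - 55/72uv - u + ½v² + ½v → 10/9uv² - 55/72uv - 121/72u + ½v² + 8/9v + 7/18
  leading term uv²: subtract (-80/81v)·g_4 from 10/9uv² - 55/72uv - 121/72u + ½v² + 8/9v + 7/18 → -1055/648uv - 121/72u + 100/81v³ + 101/162v² - 2/9v + 7/18
  leading term uv: subtract (1055/729)·g_4 from -1055/648uv - 121/72u + 100/81v³ + 101/162v² - 2/9v + 7/18 → -302/729u + 100/81v³ - 3457/2916v² - 2351/5832v + 1307/648
  leading term u: subtract (-2416/11745)·g_5 from -302/729u + 100/81v³ - 3457/2916v² - 2351/5832v + 1307/648 → 100/81v³ - 46303/28188v² - 63701/281880v + 747329/281880
  leading term v³: no divisor's leading term divides it; move 100/81v³ to the remainder.
  leading term v²: no divisor's leading term divides it; move -46303/28188v² to the remainder.
  leading term v: no divisor's leading term divides it; move -63701/281880v to the remainder.
  leading term 1: no divisor's leading term divides it; move 747329/281880 to the remainder.
The remainder 100/81v³ - 46303/28188v² - 63701/281880v + 747329/281880 is nonzero, so it would be added as the next basis element.

S(g_1, g_4) = -7/9u² + 10/9uv² - 55/72uv - u + ½v² + ½v; remainder on division = 100/81v³ - 46303/28188v² - 63701/281880v + 747329/281880.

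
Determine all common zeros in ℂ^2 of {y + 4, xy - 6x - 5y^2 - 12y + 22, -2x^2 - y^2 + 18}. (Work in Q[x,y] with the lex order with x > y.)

Compute a lex Gröbner basis by Buchberger's algorithm.
f_1 = y + 4, LT = y.
f_2 = xy - 6x - 5y^2 - 12y + 22, LT = xy.
f_3 = -2x^2 - y^2 + 18, LT = x^2.

S(f_1,f_2): lcm = xy. S = 10x + 5y^2 + 12y - 22.
  leading term x: no divisor's leading term divides it; move 10x to the remainder.
  leading term y^2: subtract (5y)·f_1 from 5y^2 + 12y - 22 → -8y - 22
  leading term y: subtract (-8)·f_1 from -8y - 22 → 10
  leading term 1: no divisor's leading term divides it; move 10 to the remainder.
  remainder 10x + 10 ≠ 0; add h_4 = 10x + 10 to the basis.

S(f_1,f_3): leading monomials are coprime, so the S-polynomial reduces to 0 (Buchberger's first criterion).
S(f_2,f_3): lcm = x^2y. S = -6x^2 - 5xy^2 - 12xy + 22x - 1/2y^3 + 9y.
  leading term x^2: subtract (3)·f_3 from -6x^2 - 5xy^2 - 12xy + 22x - 1/2y^3 + 9y → -5xy^2 - 12xy + 22x - 1/2y^3 + 3y^2 + 9y - 54
  leading term xy^2: subtract (-5xy)·f_1 from -5xy^2 - 12xy + 22x - 1/2y^3 + 3y^2 + 9y - 54 → 8xy + 22x - 1/2y^3 + 3y^2 + 9y - 54
  leading term xy: subtract (8x)·f_1 from 8xy + 22x - 1/2y^3 + 3y^2 + 9y - 54 → -10x - 1/2y^3 + 3y^2 + 9y - 54
  leading term x: subtract (-1)·h_4 from -10x - 1/2y^3 + 3y^2 + 9y - 54 → -1/2y^3 + 3y^2 + 9y - 44
  leading term y^3: subtract (-1/2y^2)·f_1 from -1/2y^3 + 3y^2 + 9y - 44 → 5y^2 + 9y - 44
  leading term y^2: subtract (5y)·f_1 from 5y^2 + 9y - 44 → -11y - 44
  leading term y: subtract (-11)·f_1 from -11y - 44 → 0
  remainder 0.

S(f_1,h_4): leading monomials are coprime, so the S-polynomial reduces to 0 (Buchberger's first criterion).
S(f_2,h_4): lcm = xy. S = -6x - 5y^2 - 13y + 22.
  leading term x: subtract (-3/5)·h_4 from -6x - 5y^2 - 13y + 22 → -5y^2 - 13y + 28
  leading term y^2: subtract (-5y)·f_1 from -5y^2 - 13y + 28 → 7y + 28
  leading term y: subtract (7)·f_1 from 7y + 28 → 0
  remainder 0.

S(f_3,h_4): lcm = x^2. S = -x + 1/2y^2 - 9.
  leading term x: subtract (-1/10)·h_4 from -x + 1/2y^2 - 9 → 1/2y^2 - 8
  leading term y^2: subtract (1/2y)·f_1 from 1/2y^2 - 8 → -2y - 8
  leading term y: subtract (-2)·f_1 from -2y - 8 → 0
  remainder 0.

Every S-polynomial of the final basis reduces to 0, so we have a Gröbner basis.
Inter-reduce: drop elements whose leading term is divisible by another's, tail-reduce, and make monic.
Reduced Gröbner basis: {x + 1, y + 4}.

Since the basis is lex-ordered, y + 4 is univariate in y. Its roots are {-4}. Back-substituting each root into the other basis elements fixes the other coordinates.
  y = -4: the earlier basis element becomes x + 1 = 0, giving x = -1 — point (-1, -4).
Each listed point satisfies every original equation (direct substitution).
A lex Gröbner basis triangularizes the system, enabling back-substitution.

{(-1, -4)}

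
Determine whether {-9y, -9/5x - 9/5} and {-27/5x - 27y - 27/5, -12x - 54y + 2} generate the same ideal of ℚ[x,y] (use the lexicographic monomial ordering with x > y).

Since reduced Gröbner bases are canonical representatives of ideals under a given ordering, it suffices to compute and compare them.
Buchberger on the first generating set:
f_1 = -9y, LT = y.
f_2 = -9/5x - 9/5, LT = x.

The S-polynomials (S(f_1,f_2)) all reduce to 0 modulo the current basis, so we have a Gröbner basis.
Inter-reduce: drop elements whose leading term is divisible by another's, tail-reduce, and make monic.
Reduced Gröbner basis: {x + 1, y}.

Buchberger on the second generating set:
h_1 = -27/5x - 27y - 27/5, LT = x.
h_2 = -12x - 54y + 2, LT = x.

S(h_1,h_2): lcm = x. S = ½y + 7/6.
  leading term y: no divisor's leading term divides it; move ½y to the remainder.
  leading term 1: no divisor's leading term divides it; move 7/6 to the remainder.
  remainder ½y + 7/6 ≠ 0; add k_3 = ½y + 7/6 to the basis.

The other S-polynomials (S(h_1,k_3), S(h_2,k_3)) all reduce to 0 modulo the current basis, so we have a Gröbner basis.
Inter-reduce: drop elements whose leading term is divisible by another's, tail-reduce, and make monic.
Reduced Gröbner basis: {x - 32/3, y + 7/3}.

Since the reduced bases disagree, the two ideals are not the same.

No, the ideals differ.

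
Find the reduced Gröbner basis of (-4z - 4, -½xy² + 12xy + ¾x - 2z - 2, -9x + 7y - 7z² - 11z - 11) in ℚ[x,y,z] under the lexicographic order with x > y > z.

This is the nonlinear analogue of row-reducing a linear system.

f_1 = -4z - 4, LT = z.
f_2 = -½xy² + 12xy + ¾x - 2z - 2, LT = xy².
f_3 = -9x + 7y - 7z² - 11z - 11, LT = x.

S(f_2,f_3): lcm = xy². S = -24xy - 3/2x + 7/9y³ - 7/9y²z² - 11/9y²z - 11/9y² + 4z + 4.
  leading term xy: subtract (8/3y)·f_3 from -24xy - 3/2x + 7/9y³ - 7/9y²z² - 11/9y²z - 11/9y² + 4z + 4 → -3/2x + 7/9y³ - 7/9y²z² - 11/9y²z - 179/9y² + 56/3yz² + 88/3yz + 88/3y + 4z + 4
  leading term x: subtract (⅙)·f_3 from -3/2x + 7/9y³ - 7/9y²z² - 11/9y²z - 179/9y² + 56/3yz² + 88/3yz + 88/3y + 4z + 4 → 7/9y³ - 7/9y²z² - 11/9y²z - 179/9y² + 56/3yz² + 88/3yz + 169/6y + 7/6z² + 35/6z + 35/6
  leading term y³: no divisor's leading term divides it; move 7/9y³ to the remainder.
  leading term y²z²: subtract (7/36y²z)·f_1 from -7/9y²z² - 11/9y²z - 179/9y² + 56/3yz² + 88/3yz + 169/6y + 7/6z² + 35/6z + 35/6 → -4/9y²z - 179/9y² + 56/3yz² + 88/3yz + 169/6y + 7/6z² + 35/6z + 35/6
  leading term y²z: subtract (1/9y²)·f_1 from -4/9y²z - 179/9y² + 56/3yz² + 88/3yz + 169/6y + 7/6z² + 35/6z + 35/6 → -175/9y² + 56/3yz² + 88/3yz + 169/6y + 7/6z² + 35/6z + 35/6
  leading term y²: no divisor's leading term divides it; move -175/9y² to the remainder.
  leading term yz²: subtract (-14/3yz)·f_1 from 56/3yz² + 88/3yz + 169/6y + 7/6z² + 35/6z + 35/6 → 32/3yz + 169/6y + 7/6z² + 35/6z + 35/6
  leading term yz: subtract (-8/3y)·f_1 from 32/3yz + 169/6y + 7/6z² + 35/6z + 35/6 → 35/2y + 7/6z² + 35/6z + 35/6
  leading term y: no divisor's leading term divides it; move 35/2y to the remainder.
  leading term z²: subtract (-7/24z)·f_1 from 7/6z² + 35/6z + 35/6 → 14/3z + 35/6
  leading term z: subtract (-7/6)·f_1 from 14/3z + 35/6 → 7/6
  leading term 1: no divisor's leading term divides it; move 7/6 to the remainder.
  remainder 7/9y³ - 175/9y² + 35/2y + 7/6 ≠ 0; add g_4 = 7/9y³ - 175/9y² + 35/2y + 7/6 to the basis.

The other S-polynomials (S(f_1,f_2), S(f_1,f_3), S(f_1,g_4), S(f_2,g_4), S(f_3,g_4)) all reduce to 0 modulo the current basis, so we have a Gröbner basis.
Inter-reduce: drop elements whose leading term is divisible by another's, tail-reduce, and make monic.

G = {x - 7/9y + 7/9, y³ - 25y² + 45/2y + 3/2, z + 1}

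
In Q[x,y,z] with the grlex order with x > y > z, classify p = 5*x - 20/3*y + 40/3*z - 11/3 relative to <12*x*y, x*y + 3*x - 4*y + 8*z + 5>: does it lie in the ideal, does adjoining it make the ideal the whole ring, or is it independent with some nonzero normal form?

First compute the reduced Gröbner basis of I by Buchberger's algorithm.
f_1 = 12*x*y, LT = x*y.
f_2 = x*y + 3*x - 4*y + 8*z + 5, LT = x*y.

S(f_1,f_2): lcm = x*y. S = -3*x + 4*y - 8*z - 5.
  leading term x: no divisor's leading term divides it; move -3*x to the remainder.
  leading term y: no divisor's leading term divides it; move 4*y to the remainder.
  leading term z: no divisor's leading term divides it; move -8*z to the remainder.
  leading term 1: no divisor's leading term divides it; move -5 to the remainder.
  remainder -3*x + 4*y - 8*z - 5 ≠ 0; add h_3 = -3*x + 4*y - 8*z - 5 to the basis.

S(f_1,h_3): lcm = x*y. S = 4/3*y**2 - 8/3*y*z - 5/3*y.
  leading term y**2: no divisor's leading term divides it; move 4/3*y**2 to the remainder.
  leading term y*z: no divisor's leading term divides it; move -8/3*y*z to the remainder.
  leading term y: no divisor's leading term divides it; move -5/3*y to the remainder.
  remainder 4/3*y**2 - 8/3*y*z - 5/3*y ≠ 0; add h_4 = 4/3*y**2 - 8/3*y*z - 5/3*y to the basis.

S(f_2,h_3): lcm = x*y. S = 4/3*y**2 - 8/3*y*z + 3*x - 17/3*y + 8*z + 5.
  leading term y**2: subtract (1)·h_4 from 4/3*y**2 - 8/3*y*z + 3*x - 17/3*y + 8*z + 5 → 3*x - 4*y + 8*z + 5
  leading term x: subtract (-1)·h_3 from 3*x - 4*y + 8*z + 5 → 0
  remainder 0.

S(f_1,h_4): lcm = x*y**2. S = 2*x*y*z + 5/4*x*y.
  leading term x*y*z: subtract (1/6*z)·f_1 from 2*x*y*z + 5/4*x*y → 5/4*x*y
  leading term x*y: subtract (5/48)·f_1 from 5/4*x*y → 0
  remainder 0.

S(f_2,h_4): lcm = x*y**2. S = 2*x*y*z + 17/4*x*y - 4*y**2 + 8*y*z + 5*y.
  leading term x*y*z: subtract (1/6*z)·f_1 from 2*x*y*z + 17/4*x*y - 4*y**2 + 8*y*z + 5*y → 17/4*x*y - 4*y**2 + 8*y*z + 5*y
  leading term x*y: subtract (17/48)·f_1 from 17/4*x*y - 4*y**2 + 8*y*z + 5*y → -4*y**2 + 8*y*z + 5*y
  leading term y**2: subtract (-3)·h_4 from -4*y**2 + 8*y*z + 5*y → 0
  remainder 0.

S(h_3,h_4): leading monomials are coprime, so the S-polynomial reduces to 0 (Buchberger's first criterion).
Every S-polynomial of the final basis reduces to 0, so we have a Gröbner basis.
Inter-reduce: drop elements whose leading term is divisible by another's, tail-reduce, and make monic.
Reduced Gröbner basis: {y**2 - 2*y*z - 5/4*y, x - 4/3*y + 8/3*z + 5/3}.
Label its elements g_1 = y**2 - 2*y*z - 5/4*y, g_2 = x - 4/3*y + 8/3*z + 5/3.

Reduce p = 5*x - 20/3*y + 40/3*z - 11/3 modulo G:
  leading term x: subtract (5)·g_2 from 5*x - 20/3*y + 40/3*z - 11/3 → -12
  leading term 1: no divisor's leading term divides it; move -12 to the remainder.
  normal form = -12.
The normal form is nonzero, so p ∉ I. Since p minus its normal form lies in I, I + (p) = I + (r) where r = -12; decide whether this ideal is the whole ring.
Here r = -12 is a nonzero constant, hence a unit: 1 ∈ I + (p), the Gröbner basis of I + (p) is {1}, and the enlarged system has no common solution — adjoining p is inconsistent.

Adjoining 5*x - 20/3*y + 40/3*z - 11/3 makes the ideal the whole ring: the system is inconsistent.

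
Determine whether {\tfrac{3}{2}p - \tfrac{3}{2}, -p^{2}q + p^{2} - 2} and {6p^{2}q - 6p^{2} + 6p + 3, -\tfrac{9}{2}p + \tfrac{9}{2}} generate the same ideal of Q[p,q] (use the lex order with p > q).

No, the ideals differ.

For a fixed monomial order, each ideal has a unique reduced Gröbner basis; comparing bases decides equality.
Buchberger on the first generating set:
f_1 = \tfrac{3}{2}p - \tfrac{3}{2}, LT = p.
f_2 = -p^{2}q + p^{2} - 2, LT = p^{2}q.

S(f_1,f_2): lcm = p^{2}q. S = p^{2} - pq - 2.
  reduce S modulo (f_1, f_2):
  remainder -q - 1 ≠ 0; add g_3 = -q - 1 to the basis.

The other S-polynomials (S(f_1,g_3), S(f_2,g_3)) all reduce to 0 modulo the current basis, so we have a Gröbner basis.
Inter-reduce: drop elements whose leading term is divisible by another's, tail-reduce, and make monic.
Reduced Gröbner basis: {p - 1, q + 1}.

Buchberger on the second generating set:
h_1 = 6p^{2}q - 6p^{2} + 6p + 3, LT = p^{2}q.
h_2 = -\tfrac{9}{2}p + \tfrac{9}{2}, LT = p.

S(h_1,h_2): lcm = p^{2}q. S = -p^{2} + pq + p + \tfrac{1}{2}.
  reduce S modulo (h_1, h_2):
  remainder q + \tfrac{1}{2} ≠ 0; add k_3 = q + \tfrac{1}{2} to the basis.

The other S-polynomials (S(h_1,k_3), S(h_2,k_3)) all reduce to 0 modulo the current basis, so we have a Gröbner basis.
Inter-reduce: drop elements whose leading term is divisible by another's, tail-reduce, and make monic.
Reduced Gröbner basis: {p - 1, q + \tfrac{1}{2}}.

The bases are distinct; the ideals are different.
The choice of monomial ordering does not affect the verdict — as long as both bases are computed under the same ordering, their equality decides ideal equality.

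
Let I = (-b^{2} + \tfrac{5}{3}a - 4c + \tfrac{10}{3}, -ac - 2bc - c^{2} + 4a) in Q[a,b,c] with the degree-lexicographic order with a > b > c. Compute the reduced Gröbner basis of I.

G = {ac + 2bc + c^{2} - 4a, b^{2} - \tfrac{5}{3}a + 4c - \tfrac{10}{3}}

f_1 = -b^{2} + \tfrac{5}{3}a - 4c + \tfrac{10}{3}, LT = b^{2}.
f_2 = -ac - 2bc - c^{2} + 4a, LT = ac.

S(f_1,f_2): leading monomials are coprime, so the S-polynomial reduces to 0 (Buchberger's first criterion).
Every S-polynomial of the final basis reduces to 0, so we have a Gröbner basis.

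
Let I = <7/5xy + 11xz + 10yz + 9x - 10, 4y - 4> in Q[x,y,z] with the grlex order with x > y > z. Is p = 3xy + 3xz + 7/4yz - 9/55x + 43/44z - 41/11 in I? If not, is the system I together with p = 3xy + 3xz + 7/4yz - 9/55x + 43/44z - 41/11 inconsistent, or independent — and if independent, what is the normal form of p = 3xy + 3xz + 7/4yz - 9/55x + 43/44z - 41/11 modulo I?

First compute the reduced Gröbner basis of I by Buchberger's algorithm.
f_1 = 7/5xy + 11xz + 10yz + 9x - 10, LT = xy.
f_2 = 4y - 4, LT = y.

S(f_1,f_2): lcm = xy. S = 55/7xz + 50/7yz + 52/7x - 50/7.
  leading term xz: no divisor's leading term divides it; move 55/7xz to the remainder.
  leading term yz: subtract (25/14z)·f_2 from 50/7yz + 52/7x - 50/7 → 52/7x + 50/7z - 50/7
  leading term x: no divisor's leading term divides it; move 52/7x to the remainder.
  leading term z: no divisor's leading term divides it; move 50/7z to the remainder.
  leading term 1: no divisor's leading term divides it; move -50/7 to the remainder.
  remainder 55/7xz + 52/7x + 50/7z - 50/7 ≠ 0; add h_3 = 55/7xz + 52/7x + 50/7z - 50/7 to the basis.

S(f_1,h_3): lcm = xyz. S = 55/7xz^2 + 50/7yz^2 - 52/55xy + 45/7xz - 10/11yz + 10/11y - 50/7z.
  leading term xz^2: subtract (z)·h_3 from 55/7xz^2 + 50/7yz^2 - 52/55xy + 45/7xz - 10/11yz + 10/11y - 50/7z → 50/7yz^2 - 52/55xy - xz - 10/11yz - 50/7z^2 + 10/11y
  leading term yz^2: subtract (25/14z^2)·f_2 from 50/7yz^2 - 52/55xy - xz - 10/11yz - 50/7z^2 + 10/11y → -52/55xy - xz - 10/11yz + 10/11y
  leading term xy: subtract (-52/77)·f_1 from -52/55xy - xz - 10/11yz + 10/11y → 45/7xz + 450/77yz + 468/77x + 10/11y - 520/77
  leading term xz: subtract (9/11)·h_3 from 45/7xz + 450/77yz + 468/77x + 10/11y - 520/77 → 450/77yz + 10/11y - 450/77z - 10/11
  leading term yz: subtract (225/154z)·f_2 from 450/77yz + 10/11y - 450/77z - 10/11 → 10/11y - 10/11
  leading term y: subtract (5/22)·f_2 from 10/11y - 10/11 → 0
  remainder 0.

S(f_2,h_3): leading monomials are coprime, so the S-polynomial reduces to 0 (Buchberger's first criterion).
Every S-polynomial of the final basis reduces to 0, so we have a Gröbner basis.
Inter-reduce: drop elements whose leading term is divisible by another's, tail-reduce, and make monic.
Reduced Gröbner basis: {xz + 52/55x + 10/11z - 10/11, y - 1}.
Label its elements g_1 = xz + 52/55x + 10/11z - 10/11, g_2 = y - 1.

Reduce p = 3xy + 3xz + 7/4yz - 9/55x + 43/44z - 41/11 modulo G:
  leading term xy: subtract (3x)·g_2 from 3xy + 3xz + 7/4yz - 9/55x + 43/44z - 41/11 → 3xz + 7/4yz + 156/55x + 43/44z - 41/11
  leading term xz: subtract (3)·g_1 from 3xz + 7/4yz + 156/55x + 43/44z - 41/11 → 7/4yz - 7/4z - 1
  leading term yz: subtract (7/4z)·g_2 from 7/4yz - 7/4z - 1 → -1
  leading term 1: no divisor's leading term divides it; move -1 to the remainder.
  normal form = -1.
The normal form is nonzero, so p ∉ I. Since p minus its normal form lies in I, I + (p) = I + (r) where r = -1; decide whether this ideal is the whole ring.
Here r = -1 is a nonzero constant, hence a unit: 1 ∈ I + (p), the Gröbner basis of I + (p) is {1}, and the enlarged system has no common solution — adjoining p is inconsistent.

The remainder on division by a Gröbner basis is unique — it is the normal form.

Adjoining 3xy + 3xz + 7/4yz - 9/55x + 43/44z - 41/11 makes the ideal the whole ring: the system is inconsistent.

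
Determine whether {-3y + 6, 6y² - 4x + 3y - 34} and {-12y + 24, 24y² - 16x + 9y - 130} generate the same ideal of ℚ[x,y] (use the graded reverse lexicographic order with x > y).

Yes, the ideals are equal.

Two ideals are equal iff their reduced Gröbner bases coincide (the reduced basis is unique for a fixed ordering).
Buchberger on the first generating set:
f_1 = -3y + 6, LT = y.
f_2 = 6y² - 4x + 3y - 34, LT = y².

S(f_1,f_2): lcm = y². S = ⅔x - 5/2y + 17/3.
  reduce S modulo (f_1, f_2):
  remainder ⅔x + ⅔ ≠ 0; add g_3 = ⅔x + ⅔ to the basis.

The other S-polynomials (S(f_1,g_3), S(f_2,g_3)) all reduce to 0 modulo the current basis, so we have a Gröbner basis.
Inter-reduce: drop elements whose leading term is divisible by another's, tail-reduce, and make monic.
Reduced Gröbner basis: {x + 1, y - 2}.

Buchberger on the second generating set:
h_1 = -12y + 24, LT = y.
h_2 = 24y² - 16x + 9y - 130, LT = y².

S(h_1,h_2): lcm = y². S = ⅔x - 19/8y + 65/12.
  reduce S modulo (h_1, h_2):
  remainder ⅔x + ⅔ ≠ 0; add k_3 = ⅔x + ⅔ to the basis.

The other S-polynomials (S(h_1,k_3), S(h_2,k_3)) all reduce to 0 modulo the current basis, so we have a Gröbner basis.
Inter-reduce: drop elements whose leading term is divisible by another's, tail-reduce, and make monic.
Reduced Gröbner basis: {x + 1, y - 2}.

The two bases agree; hence the ideals are identical.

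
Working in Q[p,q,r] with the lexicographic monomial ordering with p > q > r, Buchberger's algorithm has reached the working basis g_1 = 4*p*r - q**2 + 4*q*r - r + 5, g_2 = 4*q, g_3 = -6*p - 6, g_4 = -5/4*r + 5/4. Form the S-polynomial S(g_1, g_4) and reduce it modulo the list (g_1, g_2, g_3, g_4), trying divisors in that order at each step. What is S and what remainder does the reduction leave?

lcm(LM(g_1), LM(g_4)) = p*r.
S = (lcm/LT(g_1))·g_1 − (lcm/LT(g_4))·g_4 = p - 1/4*q**2 + q*r - 1/4*r + 5/4.
Reduce S modulo (g_1, g_2, g_3, g_4) in that order:
  leading term p: subtract (-1/6)·g_3 from p - 1/4*q**2 + q*r - 1/4*r + 5/4 → -1/4*q**2 + q*r - 1/4*r + 1/4
  leading term q**2: subtract (-1/16*q)·g_2 from -1/4*q**2 + q*r - 1/4*r + 1/4 → q*r - 1/4*r + 1/4
  leading term q*r: subtract (1/4*r)·g_2 from q*r - 1/4*r + 1/4 → -1/4*r + 1/4
  leading term r: subtract (1/5)·g_4 from -1/4*r + 1/4 → 0
The remainder is 0, so this S-polynomial contributes no new basis element.

S(g_1, g_4) = p - 1/4*q**2 + q*r - 1/4*r + 5/4; remainder on division = 0.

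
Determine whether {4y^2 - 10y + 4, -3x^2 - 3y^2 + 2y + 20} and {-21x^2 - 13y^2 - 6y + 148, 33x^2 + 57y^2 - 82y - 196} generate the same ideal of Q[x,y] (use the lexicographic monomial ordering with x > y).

Since reduced Gröbner bases are canonical representatives of ideals under a given ordering, it suffices to compute and compare them.
Buchberger on the first generating set:
f_1 = 4y^2 - 10y + 4, LT = y^2.
f_2 = -3x^2 - 3y^2 + 2y + 20, LT = x^2.

The S-polynomials (S(f_1,f_2)) all reduce to 0 modulo the current basis, so we have a Gröbner basis.
Inter-reduce: drop elements whose leading term is divisible by another's, tail-reduce, and make monic.
Reduced Gröbner basis: {x^2 + 11/6y - 23/3, y^2 - 5/2y + 1}.

Buchberger on the second generating set:
h_1 = -21x^2 - 13y^2 - 6y + 148, LT = x^2.
h_2 = 33x^2 + 57y^2 - 82y - 196, LT = x^2.

S(h_1,h_2): lcm = x^2. S = -256/231y^2 + 640/231y - 256/231.
  reduce S modulo (h_1, h_2):
  remainder -256/231y^2 + 640/231y - 256/231 ≠ 0; add k_3 = -256/231y^2 + 640/231y - 256/231 to the basis.

The other S-polynomials (S(h_1,k_3), S(h_2,k_3)) all reduce to 0 modulo the current basis, so we have a Gröbner basis.
Inter-reduce: drop elements whose leading term is divisible by another's, tail-reduce, and make monic.
Reduced Gröbner basis: {x^2 + 11/6y - 23/3, y^2 - 5/2y + 1}.

These coincide, so the ideals are equal.

Yes, the ideals are equal.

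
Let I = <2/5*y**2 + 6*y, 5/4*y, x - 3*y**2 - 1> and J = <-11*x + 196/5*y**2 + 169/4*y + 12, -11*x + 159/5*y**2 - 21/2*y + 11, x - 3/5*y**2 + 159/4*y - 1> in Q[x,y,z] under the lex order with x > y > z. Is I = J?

Since reduced Gröbner bases are canonical representatives of ideals under a given ordering, it suffices to compute and compare them.
Buchberger on the first generating set:
f_1 = 2/5*y**2 + 6*y, LT = y**2.
f_2 = 5/4*y, LT = y.
f_3 = x - 3*y**2 - 1, LT = x.

The S-polynomials (S(f_1,f_2), S(f_1,f_3), S(f_2,f_3)) all reduce to 0 modulo the current basis, so we have a Gröbner basis.
Inter-reduce: drop elements whose leading term is divisible by another's, tail-reduce, and make monic.
Reduced Gröbner basis: {x - 1, y}.

Buchberger on the second generating set:
h_1 = -11*x + 196/5*y**2 + 169/4*y + 12, LT = x.
h_2 = -11*x + 159/5*y**2 - 21/2*y + 11, LT = x.
h_3 = x - 3/5*y**2 + 159/4*y - 1, LT = x.

S(h_1,h_2): lcm = x. S = -37/55*y**2 - 211/44*y - 1/11.
  leading term y**2: no divisor's leading term divides it; move -37/55*y**2 to the remainder.
  leading term y: no divisor's leading term divides it; move -211/44*y to the remainder.
  leading term 1: no divisor's leading term divides it; move -1/11 to the remainder.
  remainder -37/55*y**2 - 211/44*y - 1/11 ≠ 0; add k_4 = -37/55*y**2 - 211/44*y - 1/11 to the basis.

S(h_1,h_3): lcm = x. S = -163/55*y**2 - 959/22*y - 1/11.
  leading term y**2: subtract (163/37)·k_4 from -163/55*y**2 - 959/22*y - 1/11 → -36573/1628*y + 126/407
  leading term y: no divisor's leading term divides it; move -36573/1628*y to the remainder.
  leading term 1: no divisor's leading term divides it; move 126/407 to the remainder.
  remainder -36573/1628*y + 126/407 ≠ 0; add k_5 = -36573/1628*y + 126/407 to the basis.

S(k_4,k_5): lcm = y**2. S = 12886369/1804268*y + 5/37.
  leading term y: subtract (-141750059/445861443)·k_5 from 12886369/1804268*y + 5/37 → 34711619/148620481
  leading term 1: no divisor's leading term divides it; move 34711619/148620481 to the remainder.
  remainder 34711619/148620481 ≠ 0; add k_6 = 34711619/148620481 to the basis.

The other S-polynomials (S(h_2,h_3), S(h_1,k_4), S(h_2,k_4), S(h_3,k_4), S(h_1,k_5), S(h_2,k_5), S(h_3,k_5), S(h_1,k_6), S(h_2,k_6), S(h_3,k_6), S(k_4,k_6), S(k_5,k_6)) all reduce to 0 modulo the current basis, so we have a Gröbner basis.
Inter-reduce: drop elements whose leading term is divisible by another's, tail-reduce, and make monic.
Reduced Gröbner basis: {1}.

The bases are distinct; the ideals are different.
The choice of monomial ordering does not affect the verdict — as long as both bases are computed under the same ordering, their equality decides ideal equality.

No, the ideals differ.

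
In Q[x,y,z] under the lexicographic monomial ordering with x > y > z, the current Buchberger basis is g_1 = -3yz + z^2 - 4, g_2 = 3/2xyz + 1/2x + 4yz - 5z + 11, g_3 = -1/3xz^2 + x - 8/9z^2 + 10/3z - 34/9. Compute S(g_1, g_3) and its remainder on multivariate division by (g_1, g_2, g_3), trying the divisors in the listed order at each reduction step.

lcm(LM(g_1), LM(g_3)) = xyz^2.
S = (lcm/LT(g_1))·g_1 − (lcm/LT(g_3))·g_3 = 3xy - 1/3xz^3 + 4/3xz - 8/3yz^2 + 10yz - 34/3y.
Reduce S modulo (g_1, g_2, g_3) in that order:
  leading term xy: no divisor's leading term divides it; move 3xy to the remainder.
  leading term xz^3: subtract (z)·g_3 from -1/3xz^3 + 4/3xz - 8/3yz^2 + 10yz - 34/3y → 1/3xz - 8/3yz^2 + 10yz - 34/3y + 8/9z^3 - 10/3z^2 + 34/9z
  leading term xz: no divisor's leading term divides it; move 1/3xz to the remainder.
  leading term yz^2: subtract (8/9z)·g_1 from -8/3yz^2 + 10yz - 34/3y + 8/9z^3 - 10/3z^2 + 34/9z → 10yz - 34/3y - 10/3z^2 + 22/3z
  leading term yz: subtract (-10/3)·g_1 from 10yz - 34/3y - 10/3z^2 + 22/3z → -34/3y + 22/3z - 40/3
  leading term y: no divisor's leading term divides it; move -34/3y to the remainder.
  leading term z: no divisor's leading term divides it; move 22/3z to the remainder.
  leading term 1: no divisor's leading term divides it; move -40/3 to the remainder.
The remainder 3xy + 1/3xz - 34/3y + 22/3z - 40/3 is nonzero, so it would be added as the next basis element.

S(g_1, g_3) = 3xy - 1/3xz^3 + 4/3xz - 8/3yz^2 + 10yz - 34/3y; remainder on division = 3xy + 1/3xz - 34/3y + 22/3z - 40/3.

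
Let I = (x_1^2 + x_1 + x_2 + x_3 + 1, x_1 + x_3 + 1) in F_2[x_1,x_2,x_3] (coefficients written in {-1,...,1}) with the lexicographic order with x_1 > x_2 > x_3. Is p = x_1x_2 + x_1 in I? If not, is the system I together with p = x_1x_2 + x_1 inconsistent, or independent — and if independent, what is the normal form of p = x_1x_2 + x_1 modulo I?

First compute the reduced Gröbner basis of I by Buchberger's algorithm.
f_1 = x_1^2 + x_1 + x_2 + x_3 + 1, LT = x_1^2.
f_2 = x_1 + x_3 + 1, LT = x_1.

S(f_1,f_2): lcm = x_1^2. S = x_1x_3 + x_2 + x_3 + 1.
  leading term x_1x_3: subtract (x_3)·f_2 from x_1x_3 + x_2 + x_3 + 1 → x_2 + x_3^2 + 1
  leading term x_2: no divisor's leading term divides it; move x_2 to the remainder.
  leading term x_3^2: no divisor's leading term divides it; move x_3^2 to the remainder.
  leading term 1: no divisor's leading term divides it; move 1 to the remainder.
  remainder x_2 + x_3^2 + 1 ≠ 0; add h_3 = x_2 + x_3^2 + 1 to the basis.

S(f_1,h_3): leading monomials are coprime, so the S-polynomial reduces to 0 (Buchberger's first criterion).
S(f_2,h_3): leading monomials are coprime, so the S-polynomial reduces to 0 (Buchberger's first criterion).
Every S-polynomial of the final basis reduces to 0, so we have a Gröbner basis.
Inter-reduce: drop elements whose leading term is divisible by another's, tail-reduce, and make monic.
Reduced Gröbner basis: {x_1 + x_3 + 1, x_2 + x_3^2 + 1}.
Label its elements g_1 = x_1 + x_3 + 1, g_2 = x_2 + x_3^2 + 1.

Reduce p = x_1x_2 + x_1 modulo G:
  leading term x_1x_2: subtract (x_2)·g_1 from x_1x_2 + x_1 → x_1 + x_2x_3 + x_2
  leading term x_1: subtract (1)·g_1 from x_1 + x_2x_3 + x_2 → x_2x_3 + x_2 + x_3 + 1
  leading term x_2x_3: subtract (x_3)·g_2 from x_2x_3 + x_2 + x_3 + 1 → x_2 + x_3^3 + 1
  leading term x_2: subtract (1)·g_2 from x_2 + x_3^3 + 1 → x_3^3 + x_3^2
  leading term x_3^3: no divisor's leading term divides it; move x_3^3 to the remainder.
  leading term x_3^2: no divisor's leading term divides it; move x_3^2 to the remainder.
  normal form = x_3^3 + x_3^2.
The normal form is nonzero, so p ∉ I. Since p minus its normal form lies in I, I + (p) = I + (r) where r = x_3^3 + x_3^2; decide whether this ideal is the whole ring.
Run Buchberger on G together with r (pairs among the g_i already reduce to 0 since G is a Gröbner basis):
g_1 = x_1 + x_3 + 1, LT = x_1.
g_2 = x_2 + x_3^2 + 1, LT = x_2.
r = x_3^3 + x_3^2, LT = x_3^3.

S(g_1,g_2): leading monomials are coprime, so the S-polynomial reduces to 0 (Buchberger's first criterion).
S(g_1,r): leading monomials are coprime, so the S-polynomial reduces to 0 (Buchberger's first criterion).
S(g_2,r): leading monomials are coprime, so the S-polynomial reduces to 0 (Buchberger's first criterion).
Every S-polynomial of the final basis reduces to 0, so we have a Gröbner basis.
Inter-reduce: drop elements whose leading term is divisible by another's, tail-reduce, and make monic.
Reduced Gröbner basis: {x_1 + x_3 + 1, x_2 + x_3^2 + 1, x_3^3 + x_3^2}.
The reduced Gröbner basis of I + (p) is {x_1 + x_3 + 1, x_2 + x_3^2 + 1, x_3^3 + x_3^2} ≠ {1}, a proper ideal, so the enlarged system stays consistent: p is independent of I, with normal form x_3^3 + x_3^2.

x_1x_2 + x_1 is independent of I; its normal form modulo I is x_3^3 + x_3^2.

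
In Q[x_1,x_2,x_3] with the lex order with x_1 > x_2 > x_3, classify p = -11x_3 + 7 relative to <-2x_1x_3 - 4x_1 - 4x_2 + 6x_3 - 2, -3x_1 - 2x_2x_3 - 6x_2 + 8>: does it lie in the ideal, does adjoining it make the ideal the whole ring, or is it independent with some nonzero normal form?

First compute the reduced Gröbner basis of I by Buchberger's algorithm.
f_1 = -2x_1x_3 - 4x_1 - 4x_2 + 6x_3 - 2, LT = x_1x_3.
f_2 = -3x_1 - 2x_2x_3 - 6x_2 + 8, LT = x_1.

S(f_1,f_2): lcm = x_1x_3. S = 2x_1 - 2/3x_2x_3^2 - 2x_2x_3 + 2x_2 - 1/3x_3 + 1.
  leading term x_1: subtract (-2/3)·f_2 from 2x_1 - 2/3x_2x_3^2 - 2x_2x_3 + 2x_2 - 1/3x_3 + 1 → -2/3x_2x_3^2 - 10/3x_2x_3 - 2x_2 - 1/3x_3 + 19/3
  leading term x_2x_3^2: no divisor's leading term divides it; move -2/3x_2x_3^2 to the remainder.
  leading term x_2x_3: no divisor's leading term divides it; move -10/3x_2x_3 to the remainder.
  leading term x_2: no divisor's leading term divides it; move -2x_2 to the remainder.
  leading term x_3: no divisor's leading term divides it; move -1/3x_3 to the remainder.
  leading term 1: no divisor's leading term divides it; move 19/3 to the remainder.
  remainder -2/3x_2x_3^2 - 10/3x_2x_3 - 2x_2 - 1/3x_3 + 19/3 ≠ 0; add h_3 = -2/3x_2x_3^2 - 10/3x_2x_3 - 2x_2 - 1/3x_3 + 19/3 to the basis.

The other S-polynomials (S(f_1,h_3), S(f_2,h_3)) all reduce to 0 modulo the current basis, so we have a Gröbner basis.
Inter-reduce: drop elements whose leading term is divisible by another's, tail-reduce, and make monic.
Reduced Gröbner basis: {x_1 + 2/3x_2x_3 + 2x_2 - 8/3, x_2x_3^2 + 5x_2x_3 + 3x_2 + 1/2x_3 - 19/2}.
Label its elements g_1 = x_1 + 2/3x_2x_3 + 2x_2 - 8/3, g_2 = x_2x_3^2 + 5x_2x_3 + 3x_2 + 1/2x_3 - 19/2.

Reduce p = -11x_3 + 7 modulo G:
  leading term x_3: no divisor's leading term divides it; move -11x_3 to the remainder.
  leading term 1: no divisor's leading term divides it; move 7 to the remainder.
  normal form = -11x_3 + 7.
The normal form is nonzero, so p ∉ I. Since p minus its normal form lies in I, I + (p) = I + (r) where r = -11x_3 + 7; decide whether this ideal is the whole ring.
Run Buchberger on G together with r (pairs among the g_i already reduce to 0 since G is a Gröbner basis):
g_1 = x_1 + 2/3x_2x_3 + 2x_2 - 8/3, LT = x_1.
g_2 = x_2x_3^2 + 5x_2x_3 + 3x_2 + 1/2x_3 - 19/2, LT = x_2x_3^2.
r = -11x_3 + 7, LT = x_3.

S(g_2,r): lcm = x_2x_3^2. S = 62/11x_2x_3 + 3x_2 + 1/2x_3 - 19/2.
  leading term x_2x_3: subtract (-62/121x_2)·r from 62/11x_2x_3 + 3x_2 + 1/2x_3 - 19/2 → 797/121x_2 + 1/2x_3 - 19/2
  leading term x_2: no divisor's leading term divides it; move 797/121x_2 to the remainder.
  leading term x_3: subtract (-1/22)·r from 1/2x_3 - 19/2 → -101/11
  leading term 1: no divisor's leading term divides it; move -101/11 to the remainder.
  remainder 797/121x_2 - 101/11 ≠ 0; add m_4 = 797/121x_2 - 101/11 to the basis.

The other S-polynomials (S(g_1,g_2), S(g_1,r), S(g_1,m_4), S(g_2,m_4), S(r,m_4)) all reduce to 0 modulo the current basis, so we have a Gröbner basis.
Inter-reduce: drop elements whose leading term is divisible by another's, tail-reduce, and make monic.
Reduced Gröbner basis: {x_1 + 568/797, x_2 - 1111/797, x_3 - 7/11}.
The reduced Gröbner basis of I + (p) is {x_1 + 568/797, x_2 - 1111/797, x_3 - 7/11} ≠ {1}, a proper ideal, so the enlarged system stays consistent: p is independent of I, with normal form -11x_3 + 7.

-11x_3 + 7 is independent of I; its normal form modulo I is -11x_3 + 7.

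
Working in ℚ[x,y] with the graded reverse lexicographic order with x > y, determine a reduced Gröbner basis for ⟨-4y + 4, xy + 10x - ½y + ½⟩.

f_1 = -4y + 4, LT = y.
f_2 = xy + 10x - ½y + ½, LT = xy.

S(f_1,f_2): lcm = xy. S = -11x + ½y - ½.
  leading term x: no divisor's leading term divides it; move -11x to the remainder.
  leading term y: subtract (-⅛)·f_1 from ½y - ½ → 0
  remainder -11x ≠ 0; add g_3 = -11x to the basis.

The other S-polynomials (S(f_1,g_3), S(f_2,g_3)) all reduce to 0 modulo the current basis, so we have a Gröbner basis.
Inter-reduce: drop elements whose leading term is divisible by another's, tail-reduce, and make monic.

G = {x, y - 1}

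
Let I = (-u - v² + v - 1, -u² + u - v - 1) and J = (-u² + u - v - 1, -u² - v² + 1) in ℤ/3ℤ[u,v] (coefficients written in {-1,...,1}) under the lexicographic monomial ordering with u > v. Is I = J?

For a fixed monomial order, each ideal has a unique reduced Gröbner basis; comparing bases decides equality.
Buchberger on the first generating set:
f_1 = -u - v² + v - 1, LT = u.
f_2 = -u² + u - v - 1, LT = u².

S(f_1,f_2): lcm = u². S = uv² - uv - u - v - 1.
  leading term uv²: subtract (-v²)·f_1 from uv² - uv - u - v - 1 → -uv - u - v⁴ + v³ - v² - v - 1
  leading term uv: subtract (v)·f_1 from -uv - u - v⁴ + v³ - v² - v - 1 → -u - v⁴ - v³ + v² - 1
  leading term u: subtract (1)·f_1 from -u - v⁴ - v³ + v² - 1 → -v⁴ - v³ - v² - v
  leading term v⁴: no divisor's leading term divides it; move -v⁴ to the remainder.
  leading term v³: no divisor's leading term divides it; move -v³ to the remainder.
  leading term v²: no divisor's leading term divides it; move -v² to the remainder.
  leading term v: no divisor's leading term divides it; move -v to the remainder.
  remainder -v⁴ - v³ - v² - v ≠ 0; add g_3 = -v⁴ - v³ - v² - v to the basis.

The other S-polynomials (S(f_1,g_3), S(f_2,g_3)) all reduce to 0 modulo the current basis, so we have a Gröbner basis.
Inter-reduce: drop elements whose leading term is divisible by another's, tail-reduce, and make monic.
Reduced Gröbner basis: {u + v² - v + 1, v⁴ + v³ + v² + v}.

Buchberger on the second generating set:
h_1 = -u² + u - v - 1, LT = u².
h_2 = -u² - v² + 1, LT = u².

S(h_1,h_2): lcm = u². S = -u - v² + v - 1.
  leading term u: no divisor's leading term divides it; move -u to the remainder.
  leading term v²: no divisor's leading term divides it; move -v² to the remainder.
  leading term v: no divisor's leading term divides it; move v to the remainder.
  leading term 1: no divisor's leading term divides it; move -1 to the remainder.
  remainder -u - v² + v - 1 ≠ 0; add k_3 = -u - v² + v - 1 to the basis.

S(h_1,k_3): lcm = u². S = -uv² + uv + u + v + 1.
  leading term uv²: subtract (v²)·k_3 from -uv² + uv + u + v + 1 → uv + u + v⁴ - v³ + v² + v + 1
  leading term uv: subtract (-v)·k_3 from uv + u + v⁴ - v³ + v² + v + 1 → u + v⁴ + v³ - v² + 1
  leading term u: subtract (-1)·k_3 from u + v⁴ + v³ - v² + 1 → v⁴ + v³ + v² + v
  leading term v⁴: no divisor's leading term divides it; move v⁴ to the remainder.
  leading term v³: no divisor's leading term divides it; move v³ to the remainder.
  leading term v²: no divisor's leading term divides it; move v² to the remainder.
  leading term v: no divisor's leading term divides it; move v to the remainder.
  remainder v⁴ + v³ + v² + v ≠ 0; add k_4 = v⁴ + v³ + v² + v to the basis.

The other S-polynomials (S(h_2,k_3), S(h_1,k_4), S(h_2,k_4), S(k_3,k_4)) all reduce to 0 modulo the current basis, so we have a Gröbner basis.
Inter-reduce: drop elements whose leading term is divisible by another's, tail-reduce, and make monic.
Reduced Gröbner basis: {u + v² - v + 1, v⁴ + v³ + v² + v}.

Same reduced basis, so the two generating sets span the same ideal.
The same test decides containment: I ⊆ J iff every generator of I reduces to 0 modulo a Gröbner basis of J.

Yes, the ideals are equal.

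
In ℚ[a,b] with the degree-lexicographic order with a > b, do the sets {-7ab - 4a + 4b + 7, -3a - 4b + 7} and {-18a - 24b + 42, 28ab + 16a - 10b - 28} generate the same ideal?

No, the ideals differ.

For a fixed monomial order, each ideal has a unique reduced Gröbner basis; comparing bases decides equality.
Buchberger on the first generating set:
f_1 = -7ab - 4a + 4b + 7, LT = ab.
f_2 = -3a - 4b + 7, LT = a.

S(f_1,f_2): lcm = ab. S = -4/3b² + 4/7a + 37/21b - 1.
  leading term b²: no divisor's leading term divides it; move -4/3b² to the remainder.
  leading term a: subtract (-4/21)·f_2 from 4/7a + 37/21b - 1 → b + ⅓
  leading term b: no divisor's leading term divides it; move b to the remainder.
  leading term 1: no divisor's leading term divides it; move ⅓ to the remainder.
  remainder -4/3b² + b + ⅓ ≠ 0; add g_3 = -4/3b² + b + ⅓ to the basis.

S(f_1,g_3): lcm = ab². S = 37/28ab - 4/7b² + ¼a - b.
  leading term ab: subtract (-37/196)·f_1 from 37/28ab - 4/7b² + ¼a - b → -4/7b² - 99/196a - 12/49b + 37/28
  leading term b²: subtract (3/7)·g_3 from -4/7b² - 99/196a - 12/49b + 37/28 → -99/196a - 33/49b + 33/28
  leading term a: subtract (33/196)·f_2 from -99/196a - 33/49b + 33/28 → 0
  remainder 0.

S(f_2,g_3): leading monomials are coprime, so the S-polynomial reduces to 0 (Buchberger's first criterion).
Every S-polynomial of the final basis reduces to 0, so we have a Gröbner basis.
Inter-reduce: drop elements whose leading term is divisible by another's, tail-reduce, and make monic.
Reduced Gröbner basis: {b² - ¾b - ¼, a + 4/3b - 7/3}.

Buchberger on the second generating set:
h_1 = -18a - 24b + 42, LT = a.
h_2 = 28ab + 16a - 10b - 28, LT = ab.

S(h_1,h_2): lcm = ab. S = 4/3b² - 4/7a - 83/42b + 1.
  leading term b²: no divisor's leading term divides it; move 4/3b² to the remainder.
  leading term a: subtract (2/63)·h_1 from -4/7a - 83/42b + 1 → -17/14b - ⅓
  leading term b: no divisor's leading term divides it; move -17/14b to the remainder.
  leading term 1: no divisor's leading term divides it; move -⅓ to the remainder.
  remainder 4/3b² - 17/14b - ⅓ ≠ 0; add k_3 = 4/3b² - 17/14b - ⅓ to the basis.

S(h_1,k_3): leading monomials are coprime, so the S-polynomial reduces to 0 (Buchberger's first criterion).
S(h_2,k_3): lcm = ab². S = 83/56ab - 5/14b² + ¼a - b.
  leading term ab: subtract (-83/1008b)·h_1 from 83/56ab - 5/14b² + ¼a - b → -7/3b² + ¼a + 59/24b
  leading term b²: subtract (-7/4)·k_3 from -7/3b² + ¼a + 59/24b → ¼a + ⅓b - 7/12
  leading term a: subtract (-1/72)·h_1 from ¼a + ⅓b - 7/12 → 0
  remainder 0.

Every S-polynomial of the final basis reduces to 0, so we have a Gröbner basis.
Inter-reduce: drop elements whose leading term is divisible by another's, tail-reduce, and make monic.
Reduced Gröbner basis: {b² - 51/56b - ¼, a + 4/3b - 7/3}.

Since the reduced bases disagree, the two ideals are not the same.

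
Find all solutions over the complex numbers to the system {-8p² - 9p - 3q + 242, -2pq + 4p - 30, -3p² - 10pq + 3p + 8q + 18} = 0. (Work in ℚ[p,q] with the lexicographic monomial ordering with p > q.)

Compute a lex Gröbner basis by Buchberger's algorithm.
f_1 = -8p² - 9p - 3q + 242, LT = p².
f_2 = -2pq + 4p - 30, LT = pq.
f_3 = -3p² - 10pq + 3p + 8q + 18, LT = p².

S(f_1,f_2): lcm = p²q. S = 2p² + 9/8pq - 15p + ⅜q² - 121/4q.
  reduce S modulo (f_1, f_2, f_3):
  remainder -15p + ⅜q² - 31q + 349/8 ≠ 0; add h_4 = -15p + ⅜q² - 31q + 349/8 to the basis.

S(f_1,f_3): lcm = p². S = -10/3pq + 17/8p + 73/24q - 97/4.
  reduce S modulo (f_1, f_2, f_3, h_4):
  remainder -109/960q² + 2237/180q + 36119/2880 ≠ 0; add h_5 = -109/960q² + 2237/180q + 36119/2880 to the basis.

S(f_2,f_3): lcm = p²q. S = -2p² - 10/3pq² + pq + 15p + 8/3q² + 6q.
  reduce S modulo (f_1, f_2, f_3, h_4, h_5):
  remainder 345895/981q + 345895/981 ≠ 0; add h_6 = 345895/981q + 345895/981 to the basis.

The other S-polynomials (S(f_1,h_4), S(f_2,h_4), S(f_3,h_4), S(f_1,h_5), S(f_2,h_5), S(f_3,h_5), S(h_4,h_5), S(f_1,h_6), S(f_2,h_6), S(f_3,h_6), S(h_4,h_6), S(h_5,h_6)) all reduce to 0 modulo the current basis, so we have a Gröbner basis.
Inter-reduce: drop elements whose leading term is divisible by another's, tail-reduce, and make monic.
Reduced Gröbner basis: {p - 5, q + 1}.

The lex basis is triangular: the last element involves only q. Solving q + 1 = 0 gives q ∈ {-1}; substituting each value into the earlier elements determines the remaining variables.
  q = -1: the earlier basis element becomes p - 5 = 0, giving p = 5 — point (5, -1).

{(5, -1)}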